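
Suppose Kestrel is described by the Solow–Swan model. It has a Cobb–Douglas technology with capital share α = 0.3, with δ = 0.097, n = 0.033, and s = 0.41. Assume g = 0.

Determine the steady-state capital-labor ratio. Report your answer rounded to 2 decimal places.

Steady state requires s·f(k) = (n + δ)·k, i.e. s·k^α = (n + δ)·k.
Rearranging, k^(1−α) = s / (n + δ).
k^0.7 = 0.41 / (0.033 + 0.097) = 0.41 / 0.130 = 3.1538
k* = 3.1538^(1/0.7) ≈ 5.1596

k* = 5.16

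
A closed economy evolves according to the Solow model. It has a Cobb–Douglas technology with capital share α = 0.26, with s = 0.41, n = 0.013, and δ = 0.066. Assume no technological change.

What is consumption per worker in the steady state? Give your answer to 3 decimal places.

c* ≈ 1.052

Steady state requires s·f(k) = (n + δ)·k, i.e. s·k^α = (n + δ)·k.
Rearranging, k^(1−α) = s / (n + δ).
k^0.74 = 0.41 / (0.013 + 0.066) = 0.41 / 0.079 = 5.1899
k* = 5.1899^(1/0.74) ≈ 9.2562
y* = (k*)^α = 9.2562^0.26 ≈ 1.7835
c* = (1 − s)·y* = (1 − 0.41) × 1.7835 ≈ 1.0523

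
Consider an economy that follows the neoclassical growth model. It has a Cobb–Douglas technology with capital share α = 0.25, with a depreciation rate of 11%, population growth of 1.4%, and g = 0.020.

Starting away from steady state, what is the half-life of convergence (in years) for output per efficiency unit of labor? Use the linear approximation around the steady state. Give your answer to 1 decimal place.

about 6.4 years

Near the steady state the convergence rate is λ = (1 − α)(n + g + δ).
λ = (1 − 0.25) × 0.144 = 0.75 × 0.144 = 0.1080
Half-life = ln 2 / λ = 0.6931 / 0.1080 ≈ 6.42 years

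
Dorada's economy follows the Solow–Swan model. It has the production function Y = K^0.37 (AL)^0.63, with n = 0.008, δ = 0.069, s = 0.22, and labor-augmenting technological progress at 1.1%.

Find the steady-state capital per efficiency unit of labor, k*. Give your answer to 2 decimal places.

k* ≈ 4.28

In steady state, investment equals break-even investment: s·k^α = (n + g + δ)·k.
Rearranging, k^(1−α) = s / (n + g + δ).
k^0.63 = 0.22 / (0.008 + 0.011 + 0.069) = 0.22 / 0.088 = 2.5000
k* = 2.5000^(1/0.63) ≈ 4.2820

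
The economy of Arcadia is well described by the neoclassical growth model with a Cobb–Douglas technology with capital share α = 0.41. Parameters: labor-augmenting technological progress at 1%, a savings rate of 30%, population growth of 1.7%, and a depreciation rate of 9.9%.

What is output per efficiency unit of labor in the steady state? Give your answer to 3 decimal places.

y* ≈ 1.827

At the steady state, Δk = 0, so s·k^α = (n + g + δ)·k.
Rearranging, k^(1−α) = s / (n + g + δ).
k^0.59 = 0.30 / (0.017 + 0.010 + 0.099) = 0.30 / 0.126 = 2.3810
k* = 2.3810^(1/0.59) ≈ 4.3509
y* = (k*)^α = 4.3509^0.41 ≈ 1.8273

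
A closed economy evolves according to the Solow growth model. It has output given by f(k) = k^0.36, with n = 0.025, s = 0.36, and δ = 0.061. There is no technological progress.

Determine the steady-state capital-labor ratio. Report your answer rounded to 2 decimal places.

k* ≈ 9.37

At the steady state, Δk = 0, so s·k^α = (n + δ)·k.
Rearranging, k^(1−α) = s / (n + δ).
k^0.64 = 0.36 / (0.025 + 0.061) = 0.36 / 0.086 = 4.1860
k* = 4.1860^(1/0.64) ≈ 9.3662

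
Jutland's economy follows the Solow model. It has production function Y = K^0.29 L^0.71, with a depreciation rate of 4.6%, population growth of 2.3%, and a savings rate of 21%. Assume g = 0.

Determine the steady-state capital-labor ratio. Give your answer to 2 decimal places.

k* ≈ 4.80

Steady state requires s·f(k) = (n + δ)·k, i.e. s·k^α = (n + δ)·k.
Dividing both sides by k: k^(1−α) = s / (n + δ).
k^0.71 = 0.21 / (0.023 + 0.046) = 0.21 / 0.069 = 3.0435
k* = 3.0435^(1/0.71) ≈ 4.7952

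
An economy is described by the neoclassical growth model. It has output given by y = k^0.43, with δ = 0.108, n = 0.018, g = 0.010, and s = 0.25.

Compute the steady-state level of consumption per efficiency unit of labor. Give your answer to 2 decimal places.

c* ≈ 1.19

At the steady state, Δk = 0, so s·k^α = (n + g + δ)·k.
Dividing both sides by k: k^(1−α) = s / (n + g + δ).
k^0.57 = 0.25 / (0.018 + 0.010 + 0.108) = 0.25 / 0.136 = 1.8382
k* = 1.8382^(1/0.57) ≈ 2.9097
y* = (k*)^α = 2.9097^0.43 ≈ 1.5829
c* = (1 − s)·y* = (1 − 0.25) × 1.5829 ≈ 1.1872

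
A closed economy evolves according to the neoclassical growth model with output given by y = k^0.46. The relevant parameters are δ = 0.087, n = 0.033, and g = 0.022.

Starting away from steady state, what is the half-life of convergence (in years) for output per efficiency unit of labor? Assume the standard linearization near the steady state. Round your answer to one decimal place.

half-life ≈ 9.0 years

Near the steady state the convergence rate is λ = (1 − α)(n + g + δ).
λ = (1 − 0.46) × 0.142 = 0.54 × 0.142 = 0.07668
Half-life = ln 2 / λ = 0.6931 / 0.07668 ≈ 9.04 years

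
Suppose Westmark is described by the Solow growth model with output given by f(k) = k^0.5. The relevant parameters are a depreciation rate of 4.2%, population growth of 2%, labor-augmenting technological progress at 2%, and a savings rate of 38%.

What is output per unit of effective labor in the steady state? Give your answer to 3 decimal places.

y* ≈ 4.634

At the steady state, Δk = 0, so s·k^α = (n + g + δ)·k.
Dividing both sides by k: k^(1−α) = s / (n + g + δ).
k^0.5 = 0.38 / (0.020 + 0.020 + 0.042) = 0.38 / 0.082 = 4.6341
k* = 4.6341^(1/0.5) ≈ 21.4749
y* = (k*)^α = 21.4749^0.5 ≈ 4.6341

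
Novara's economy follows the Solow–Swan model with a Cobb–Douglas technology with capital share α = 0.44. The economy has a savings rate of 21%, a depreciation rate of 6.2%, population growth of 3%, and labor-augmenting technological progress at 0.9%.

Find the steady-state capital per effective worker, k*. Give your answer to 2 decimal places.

k* = 3.70

Steady state requires s·f(k) = (n + g + δ)·k, i.e. s·k^α = (n + g + δ)·k.
Rearranging, k^(1−α) = s / (n + g + δ).
k^0.56 = 0.21 / (0.030 + 0.009 + 0.062) = 0.21 / 0.101 = 2.0792
k* = 2.0792^(1/0.56) ≈ 3.6955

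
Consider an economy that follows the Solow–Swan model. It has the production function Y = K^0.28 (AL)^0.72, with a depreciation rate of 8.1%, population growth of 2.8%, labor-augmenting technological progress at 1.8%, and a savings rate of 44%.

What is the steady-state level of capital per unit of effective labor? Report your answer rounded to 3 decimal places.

Steady state requires s·f(k) = (n + g + δ)·k, i.e. s·k^α = (n + g + δ)·k.
Rearranging, k^(1−α) = s / (n + g + δ).
k^0.72 = 0.44 / (0.028 + 0.018 + 0.081) = 0.44 / 0.127 = 3.4646
k* = 3.4646^(1/0.72) ≈ 5.6172

k* = 5.617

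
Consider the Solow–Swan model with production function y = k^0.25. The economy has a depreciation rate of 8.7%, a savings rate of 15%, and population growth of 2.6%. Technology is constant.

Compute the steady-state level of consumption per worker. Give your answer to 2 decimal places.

At the steady state, Δk = 0, so s·k^α = (n + δ)·k.
Rearranging, k^(1−α) = s / (n + δ).
k^0.75 = 0.15 / (0.026 + 0.087) = 0.15 / 0.113 = 1.3274
k* = 1.3274^(1/0.75) ≈ 1.4588
y* = (k*)^α = 1.4588^0.25 ≈ 1.0990
c* = (1 − s)·y* = (1 − 0.15) × 1.0990 ≈ 0.9342

c* ≈ 0.93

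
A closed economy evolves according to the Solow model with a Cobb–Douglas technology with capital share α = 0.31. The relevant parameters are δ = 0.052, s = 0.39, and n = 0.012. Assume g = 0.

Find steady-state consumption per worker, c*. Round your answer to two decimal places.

At the steady state, Δk = 0, so s·k^α = (n + δ)·k.
Rearranging, k^(1−α) = s / (n + δ).
k^0.69 = 0.39 / (0.012 + 0.052) = 0.39 / 0.064 = 6.0938
k* = 6.0938^(1/0.69) ≈ 13.7252
y* = (k*)^α = 13.7252^0.31 ≈ 2.2523
c* = (1 − s)·y* = (1 − 0.39) × 2.2523 ≈ 1.3739

c* = 1.37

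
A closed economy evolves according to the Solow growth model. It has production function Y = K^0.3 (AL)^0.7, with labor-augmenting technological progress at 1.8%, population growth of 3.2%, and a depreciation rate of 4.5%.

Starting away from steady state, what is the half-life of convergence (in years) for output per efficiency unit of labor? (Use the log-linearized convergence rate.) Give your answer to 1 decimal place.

Near the steady state the convergence rate is λ = (1 − α)(n + g + δ).
λ = (1 − 0.3) × 0.095 = 0.7 × 0.095 = 0.0665
Half-life = ln 2 / λ = 0.6931 / 0.0665 ≈ 10.42 years

t_½ ≈ 10.4 years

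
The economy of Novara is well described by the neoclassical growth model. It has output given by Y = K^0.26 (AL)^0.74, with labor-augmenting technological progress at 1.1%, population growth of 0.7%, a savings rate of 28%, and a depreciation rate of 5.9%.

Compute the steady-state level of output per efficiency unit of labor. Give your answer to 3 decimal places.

At the steady state, Δk = 0, so s·k^α = (n + g + δ)·k.
Dividing both sides by k: k^(1−α) = s / (n + g + δ).
k^0.74 = 0.28 / (0.007 + 0.011 + 0.059) = 0.28 / 0.077 = 3.6364
k* = 3.6364^(1/0.74) ≈ 5.7235
y* = (k*)^α = 5.7235^0.26 ≈ 1.5740

y* ≈ 1.574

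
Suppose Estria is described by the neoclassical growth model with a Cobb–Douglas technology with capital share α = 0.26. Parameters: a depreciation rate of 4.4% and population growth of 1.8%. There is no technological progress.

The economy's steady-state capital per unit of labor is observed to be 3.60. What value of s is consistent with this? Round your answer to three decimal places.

Steady state requires s·f(k) = (n + δ)·k, i.e. s·k^α = (n + δ)·k.
So s / (n + δ) = (k*)^(1−α) = 3.60^0.74 = 2.5803.
Therefore s = 2.5803 × (n + δ) = 2.5803 × 0.062 = 0.1600.

s ≈ 0.160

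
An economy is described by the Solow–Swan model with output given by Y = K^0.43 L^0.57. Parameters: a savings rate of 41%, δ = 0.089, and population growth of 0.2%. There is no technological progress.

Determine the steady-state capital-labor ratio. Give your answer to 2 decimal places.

At the steady state, Δk = 0, so s·k^α = (n + δ)·k.
Rearranging, k^(1−α) = s / (n + δ).
k^0.57 = 0.41 / (0.002 + 0.089) = 0.41 / 0.091 = 4.5055
k* = 4.5055^(1/0.57) ≈ 14.0255

k* = 14.03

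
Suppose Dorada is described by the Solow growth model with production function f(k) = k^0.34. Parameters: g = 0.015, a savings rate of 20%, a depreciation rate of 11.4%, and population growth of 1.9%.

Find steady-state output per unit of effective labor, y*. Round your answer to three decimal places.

y* ≈ 1.168

Steady state requires s·f(k) = (n + g + δ)·k, i.e. s·k^α = (n + g + δ)·k.
Rearranging, k^(1−α) = s / (n + g + δ).
k^0.66 = 0.20 / (0.019 + 0.015 + 0.114) = 0.20 / 0.148 = 1.3514
k* = 1.3514^(1/0.66) ≈ 1.5782
y* = (k*)^α = 1.5782^0.34 ≈ 1.1678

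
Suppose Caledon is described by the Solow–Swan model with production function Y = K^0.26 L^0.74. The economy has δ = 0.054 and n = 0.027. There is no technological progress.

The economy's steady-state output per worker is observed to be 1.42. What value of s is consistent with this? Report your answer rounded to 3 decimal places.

s ≈ 0.220

At the steady state, Δk = 0, so s·k^α = (n + δ)·k.
Since y* = [s/(n + δ)]^(α/(1−α)), we have s/(n + δ) = (y*)^((1−α)/α) = 1.42^2.8462 = 2.7130.
Therefore s = 2.7130 × (n + δ) = 2.7130 × 0.081 = 0.2198.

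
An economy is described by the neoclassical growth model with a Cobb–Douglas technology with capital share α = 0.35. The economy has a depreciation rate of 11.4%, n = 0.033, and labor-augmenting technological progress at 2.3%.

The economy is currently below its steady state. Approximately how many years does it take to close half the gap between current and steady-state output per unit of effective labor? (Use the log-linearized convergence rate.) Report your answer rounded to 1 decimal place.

half-life ≈ 6.3 years

Near the steady state the convergence rate is λ = (1 − α)(n + g + δ).
λ = (1 − 0.35) × 0.170 = 0.65 × 0.170 = 0.1105
Half-life = ln 2 / λ = 0.6931 / 0.1105 ≈ 6.27 years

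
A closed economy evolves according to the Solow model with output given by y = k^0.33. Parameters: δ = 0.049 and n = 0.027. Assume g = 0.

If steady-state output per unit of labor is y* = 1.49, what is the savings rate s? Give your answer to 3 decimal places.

Steady state requires s·f(k) = (n + δ)·k, i.e. s·k^α = (n + δ)·k.
Since y* = [s/(n + δ)]^(α/(1−α)), we have s/(n + δ) = (y*)^((1−α)/α) = 1.49^2.0303 = 2.2471.
Therefore s = 2.2471 × (n + δ) = 2.2471 × 0.076 = 0.1708.

s ≈ 0.171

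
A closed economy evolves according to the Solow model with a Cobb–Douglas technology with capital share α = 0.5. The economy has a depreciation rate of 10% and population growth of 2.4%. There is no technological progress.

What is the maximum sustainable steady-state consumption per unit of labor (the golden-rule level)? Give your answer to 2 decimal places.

At the golden rule, f'(k) = n + δ, so α·k^(α−1) = n + δ and k_gold = (α/(n + δ))^(1/(1−α)).
k_gold = (0.5/0.124)^(1/0.5) = 4.0323^2 ≈ 16.2594
c_gold = f(k_gold) − (n + δ)·k_gold = 4.0323 − 0.124×16.2594 ≈ 2.0161

c_gold ≈ 2.02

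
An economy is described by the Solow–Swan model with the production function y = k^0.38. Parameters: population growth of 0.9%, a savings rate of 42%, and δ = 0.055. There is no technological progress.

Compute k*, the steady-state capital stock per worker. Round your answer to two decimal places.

Steady state requires s·f(k) = (n + δ)·k, i.e. s·k^α = (n + δ)·k.
Dividing both sides by k: k^(1−α) = s / (n + δ).
k^0.62 = 0.42 / (0.009 + 0.055) = 0.42 / 0.064 = 6.5625
k* = 6.5625^(1/0.62) ≈ 20.7900

k* = 20.79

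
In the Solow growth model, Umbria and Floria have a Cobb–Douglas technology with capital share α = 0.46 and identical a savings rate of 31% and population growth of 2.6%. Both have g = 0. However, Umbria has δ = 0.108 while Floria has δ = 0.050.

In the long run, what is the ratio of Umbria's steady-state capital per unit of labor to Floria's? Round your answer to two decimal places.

ratio ≈ 0.35

Steady-state k* = [s/(n + δ)]^(1/(1−α)), so the ratio is [ (s_U/(n + δ)_U) / (s_F/(n + δ)_F) ]^1.8519.
s_U/(n + δ)_U = 0.31/0.134 = 2.3134; s_F/(n + δ)_F = 0.31/0.076 = 4.0789.
Ratio = (2.3134/4.0789)^1.8519 = 0.5672^1.8519 ≈ 0.3499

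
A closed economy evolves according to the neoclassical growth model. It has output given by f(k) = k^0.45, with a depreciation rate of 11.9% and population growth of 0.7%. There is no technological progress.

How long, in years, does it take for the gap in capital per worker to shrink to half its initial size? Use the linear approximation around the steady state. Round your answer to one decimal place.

t_½ ≈ 10.0 years

Near the steady state the convergence rate is λ = (1 − α)(n + δ).
λ = (1 − 0.45) × 0.126 = 0.55 × 0.126 = 0.0693
Half-life = ln 2 / λ = 0.6931 / 0.0693 ≈ 10.00 years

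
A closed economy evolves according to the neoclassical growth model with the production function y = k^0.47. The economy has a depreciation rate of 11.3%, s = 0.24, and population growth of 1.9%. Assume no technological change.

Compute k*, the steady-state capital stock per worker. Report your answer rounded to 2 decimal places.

At the steady state, Δk = 0, so s·k^α = (n + δ)·k.
Dividing both sides by k: k^(1−α) = s / (n + δ).
k^0.53 = 0.24 / (0.019 + 0.113) = 0.24 / 0.132 = 1.8182
k* = 1.8182^(1/0.53) ≈ 3.0895

k* ≈ 3.09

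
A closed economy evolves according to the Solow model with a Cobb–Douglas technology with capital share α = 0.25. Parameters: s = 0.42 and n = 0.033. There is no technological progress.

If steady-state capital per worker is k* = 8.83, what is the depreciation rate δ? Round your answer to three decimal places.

δ ≈ 0.049

In steady state, investment equals break-even investment: s·k^α = (n + δ)·k.
So s / (n + δ) = (k*)^(1−α) = 8.83^0.75 = 5.1224.
Therefore n + δ = s / 5.1224 = 0.42 / 5.1224 = 0.0820, so δ = 0.0820 − 0.033 = 0.0490.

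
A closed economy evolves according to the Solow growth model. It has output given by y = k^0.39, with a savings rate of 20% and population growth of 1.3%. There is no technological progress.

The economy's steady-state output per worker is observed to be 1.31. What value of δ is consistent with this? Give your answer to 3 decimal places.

Steady state requires s·f(k) = (n + δ)·k, i.e. s·k^α = (n + δ)·k.
Since y* = [s/(n + δ)]^(α/(1−α)), we have s/(n + δ) = (y*)^((1−α)/α) = 1.31^1.5641 = 1.5255.
Therefore n + δ = s / 1.5255 = 0.20 / 1.5255 = 0.1311, so δ = 0.1311 − 0.013 = 0.1181.

δ ≈ 0.118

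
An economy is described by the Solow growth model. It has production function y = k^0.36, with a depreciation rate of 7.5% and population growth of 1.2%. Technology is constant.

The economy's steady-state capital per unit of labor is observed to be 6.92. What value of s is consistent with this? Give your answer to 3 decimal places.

s ≈ 0.300

At the steady state, Δk = 0, so s·k^α = (n + δ)·k.
So s / (n + δ) = (k*)^(1−α) = 6.92^0.64 = 3.4488.
Therefore s = 3.4488 × (n + δ) = 3.4488 × 0.087 = 0.3000.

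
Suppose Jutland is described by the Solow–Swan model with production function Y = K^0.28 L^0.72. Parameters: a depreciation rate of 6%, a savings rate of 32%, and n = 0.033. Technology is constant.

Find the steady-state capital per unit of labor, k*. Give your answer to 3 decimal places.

k* ≈ 5.564

At the steady state, Δk = 0, so s·k^α = (n + δ)·k.
Dividing both sides by k: k^(1−α) = s / (n + δ).
k^0.72 = 0.32 / (0.033 + 0.060) = 0.32 / 0.093 = 3.4409
k* = 3.4409^(1/0.72) ≈ 5.5639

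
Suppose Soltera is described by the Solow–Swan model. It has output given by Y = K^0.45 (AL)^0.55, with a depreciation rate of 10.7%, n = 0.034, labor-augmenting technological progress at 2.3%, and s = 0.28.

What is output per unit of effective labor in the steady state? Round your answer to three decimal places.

Steady state requires s·f(k) = (n + g + δ)·k, i.e. s·k^α = (n + g + δ)·k.
Dividing both sides by k: k^(1−α) = s / (n + g + δ).
k^0.55 = 0.28 / (0.034 + 0.023 + 0.107) = 0.28 / 0.164 = 1.7073
k* = 1.7073^(1/0.55) ≈ 2.6447
y* = (k*)^α = 2.6447^0.45 ≈ 1.5491

y* = 1.549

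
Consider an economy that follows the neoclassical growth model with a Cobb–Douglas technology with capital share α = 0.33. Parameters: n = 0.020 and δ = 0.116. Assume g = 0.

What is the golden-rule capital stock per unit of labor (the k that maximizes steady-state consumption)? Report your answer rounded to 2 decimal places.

k_gold ≈ 3.75

The golden rule sets f'(k) = n + δ, i.e. α·k^(α−1) = n + δ.
So k^(1−α) = α / (n + δ) = 0.33 / 0.136 = 2.4265.
k_gold = 2.4265^(1/0.67) ≈ 3.7549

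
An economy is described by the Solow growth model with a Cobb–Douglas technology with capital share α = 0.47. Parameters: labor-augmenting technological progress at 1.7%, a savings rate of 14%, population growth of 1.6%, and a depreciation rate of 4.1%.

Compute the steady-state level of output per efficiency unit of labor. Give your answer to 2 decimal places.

Steady state requires s·f(k) = (n + g + δ)·k, i.e. s·k^α = (n + g + δ)·k.
Dividing both sides by k: k^(1−α) = s / (n + g + δ).
k^0.53 = 0.14 / (0.016 + 0.017 + 0.041) = 0.14 / 0.074 = 1.8919
k* = 1.8919^(1/0.53) ≈ 3.3300
y* = (k*)^α = 3.3300^0.47 ≈ 1.7601

y* ≈ 1.76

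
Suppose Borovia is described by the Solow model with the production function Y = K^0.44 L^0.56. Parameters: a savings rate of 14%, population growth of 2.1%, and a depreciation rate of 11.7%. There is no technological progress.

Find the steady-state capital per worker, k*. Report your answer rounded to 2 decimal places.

k* = 1.03

In steady state, investment equals break-even investment: s·k^α = (n + δ)·k.
Rearranging, k^(1−α) = s / (n + δ).
k^0.56 = 0.14 / (0.021 + 0.117) = 0.14 / 0.138 = 1.0145
k* = 1.0145^(1/0.56) ≈ 1.0260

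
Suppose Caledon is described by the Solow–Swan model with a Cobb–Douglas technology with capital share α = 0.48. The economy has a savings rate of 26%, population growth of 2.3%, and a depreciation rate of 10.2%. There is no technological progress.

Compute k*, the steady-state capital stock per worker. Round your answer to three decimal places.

k* = 4.089

In steady state, investment equals break-even investment: s·k^α = (n + δ)·k.
Rearranging, k^(1−α) = s / (n + δ).
k^0.52 = 0.26 / (0.023 + 0.102) = 0.26 / 0.125 = 2.0800
k* = 2.0800^(1/0.52) ≈ 4.0894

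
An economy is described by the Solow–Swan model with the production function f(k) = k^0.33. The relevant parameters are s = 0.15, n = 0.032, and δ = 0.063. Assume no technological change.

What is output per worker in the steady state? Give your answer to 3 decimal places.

y* ≈ 1.252

Steady state requires s·f(k) = (n + δ)·k, i.e. s·k^α = (n + δ)·k.
Rearranging, k^(1−α) = s / (n + δ).
k^0.67 = 0.15 / (0.032 + 0.063) = 0.15 / 0.095 = 1.5789
k* = 1.5789^(1/0.67) ≈ 1.9772
y* = (k*)^α = 1.9772^0.33 ≈ 1.2523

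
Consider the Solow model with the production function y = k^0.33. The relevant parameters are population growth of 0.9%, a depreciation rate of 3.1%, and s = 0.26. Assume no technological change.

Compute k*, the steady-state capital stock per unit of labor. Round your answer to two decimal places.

In steady state, investment equals break-even investment: s·k^α = (n + δ)·k.
Rearranging, k^(1−α) = s / (n + δ).
k^0.67 = 0.26 / (0.009 + 0.031) = 0.26 / 0.040 = 6.5000
k* = 6.5000^(1/0.67) ≈ 16.3419

k* ≈ 16.34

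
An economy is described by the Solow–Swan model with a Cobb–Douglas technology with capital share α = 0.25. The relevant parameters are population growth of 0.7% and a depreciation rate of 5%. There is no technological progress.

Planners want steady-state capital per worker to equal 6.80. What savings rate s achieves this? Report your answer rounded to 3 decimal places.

Steady state requires s·f(k) = (n + δ)·k, i.e. s·k^α = (n + δ)·k.
So s / (n + δ) = (k*)^(1−α) = 6.80^0.75 = 4.2110.
Therefore s = 4.2110 × (n + δ) = 4.2110 × 0.057 = 0.2400.

s ≈ 0.240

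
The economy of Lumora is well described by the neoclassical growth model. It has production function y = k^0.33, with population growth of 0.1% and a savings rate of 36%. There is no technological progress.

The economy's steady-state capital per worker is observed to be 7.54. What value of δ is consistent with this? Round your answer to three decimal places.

δ ≈ 0.092

At the steady state, Δk = 0, so s·k^α = (n + δ)·k.
So s / (n + δ) = (k*)^(1−α) = 7.54^0.67 = 3.8711.
Therefore n + δ = s / 3.8711 = 0.36 / 3.8711 = 0.0930, so δ = 0.0930 − 0.001 = 0.0920.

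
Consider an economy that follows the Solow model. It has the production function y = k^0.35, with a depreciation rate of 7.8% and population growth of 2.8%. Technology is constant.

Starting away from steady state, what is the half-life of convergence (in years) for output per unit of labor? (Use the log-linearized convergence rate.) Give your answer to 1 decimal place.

Near the steady state the convergence rate is λ = (1 − α)(n + δ).
λ = (1 − 0.35) × 0.106 = 0.65 × 0.106 = 0.0689
Half-life = ln 2 / λ = 0.6931 / 0.0689 ≈ 10.06 years

half-life ≈ 10.1 years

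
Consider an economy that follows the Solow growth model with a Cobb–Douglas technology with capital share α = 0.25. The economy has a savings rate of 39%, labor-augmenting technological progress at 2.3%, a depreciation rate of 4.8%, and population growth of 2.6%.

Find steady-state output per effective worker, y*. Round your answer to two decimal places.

y* ≈ 1.59

In steady state, investment equals break-even investment: s·k^α = (n + g + δ)·k.
Rearranging, k^(1−α) = s / (n + g + δ).
k^0.75 = 0.39 / (0.026 + 0.023 + 0.048) = 0.39 / 0.097 = 4.0206
k* = 4.0206^(1/0.75) ≈ 6.3932
y* = (k*)^α = 6.3932^0.25 ≈ 1.5901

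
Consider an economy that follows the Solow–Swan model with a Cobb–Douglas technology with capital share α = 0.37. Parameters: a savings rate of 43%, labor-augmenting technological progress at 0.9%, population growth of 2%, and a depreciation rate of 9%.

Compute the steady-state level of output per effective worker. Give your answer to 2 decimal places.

In steady state, investment equals break-even investment: s·k^α = (n + g + δ)·k.
Rearranging, k^(1−α) = s / (n + g + δ).
k^0.63 = 0.43 / (0.020 + 0.009 + 0.090) = 0.43 / 0.119 = 3.6134
k* = 3.6134^(1/0.63) ≈ 7.6839
y* = (k*)^α = 7.6839^0.37 ≈ 2.1265

y* ≈ 2.13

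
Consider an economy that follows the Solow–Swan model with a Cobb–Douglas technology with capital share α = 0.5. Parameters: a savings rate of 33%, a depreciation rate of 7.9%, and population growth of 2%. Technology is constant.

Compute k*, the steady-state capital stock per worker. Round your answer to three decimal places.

In steady state, investment equals break-even investment: s·k^α = (n + δ)·k.
Dividing both sides by k: k^(1−α) = s / (n + δ).
k^0.5 = 0.33 / (0.020 + 0.079) = 0.33 / 0.099 = 3.3333
k* = 3.3333^(1/0.5) ≈ 11.1109

k* = 11.111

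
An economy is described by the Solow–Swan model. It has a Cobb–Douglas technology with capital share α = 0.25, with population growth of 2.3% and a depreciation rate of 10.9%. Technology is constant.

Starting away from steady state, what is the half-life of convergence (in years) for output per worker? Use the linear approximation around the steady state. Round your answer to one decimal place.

half-life ≈ 7.0 years

Near the steady state the convergence rate is λ = (1 − α)(n + δ).
λ = (1 − 0.25) × 0.132 = 0.75 × 0.132 = 0.0990
Half-life = ln 2 / λ = 0.6931 / 0.0990 ≈ 7.00 years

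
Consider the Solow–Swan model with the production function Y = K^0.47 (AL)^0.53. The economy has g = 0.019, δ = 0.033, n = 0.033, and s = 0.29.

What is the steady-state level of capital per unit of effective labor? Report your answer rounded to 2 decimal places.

k* = 10.13

Steady state requires s·f(k) = (n + g + δ)·k, i.e. s·k^α = (n + g + δ)·k.
Rearranging, k^(1−α) = s / (n + g + δ).
k^0.53 = 0.29 / (0.033 + 0.019 + 0.033) = 0.29 / 0.085 = 3.4118
k* = 3.4118^(1/0.53) ≈ 10.1305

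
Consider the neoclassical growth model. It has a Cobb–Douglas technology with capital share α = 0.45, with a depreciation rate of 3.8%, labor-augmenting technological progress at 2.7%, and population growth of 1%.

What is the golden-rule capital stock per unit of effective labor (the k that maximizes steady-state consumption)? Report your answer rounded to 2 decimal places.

k_gold ≈ 25.99

The golden rule sets f'(k) = n + g + δ, i.e. α·k^(α−1) = n + g + δ.
So k^(1−α) = α / (n + g + δ) = 0.45 / 0.075 = 6.0000.
k_gold = 6.0000^(1/0.55) ≈ 25.9908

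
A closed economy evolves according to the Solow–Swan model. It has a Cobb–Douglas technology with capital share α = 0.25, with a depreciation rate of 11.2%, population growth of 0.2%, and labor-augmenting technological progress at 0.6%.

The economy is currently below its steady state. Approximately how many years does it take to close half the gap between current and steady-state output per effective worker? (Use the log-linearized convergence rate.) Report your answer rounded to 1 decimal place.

t_½ ≈ 7.7 years

Near the steady state the convergence rate is λ = (1 − α)(n + g + δ).
λ = (1 − 0.25) × 0.120 = 0.75 × 0.120 = 0.0900
Half-life = ln 2 / λ = 0.6931 / 0.0900 ≈ 7.70 years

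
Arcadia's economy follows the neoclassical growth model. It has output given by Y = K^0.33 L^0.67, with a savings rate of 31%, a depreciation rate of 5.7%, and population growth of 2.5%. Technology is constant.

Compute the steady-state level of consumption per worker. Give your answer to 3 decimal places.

At the steady state, Δk = 0, so s·k^α = (n + δ)·k.
Dividing both sides by k: k^(1−α) = s / (n + δ).
k^0.67 = 0.31 / (0.025 + 0.057) = 0.31 / 0.082 = 3.7805
k* = 3.7805^(1/0.67) ≈ 7.2780
y* = (k*)^α = 7.2780^0.33 ≈ 1.9251
c* = (1 − s)·y* = (1 − 0.31) × 1.9251 ≈ 1.3283

c* = 1.328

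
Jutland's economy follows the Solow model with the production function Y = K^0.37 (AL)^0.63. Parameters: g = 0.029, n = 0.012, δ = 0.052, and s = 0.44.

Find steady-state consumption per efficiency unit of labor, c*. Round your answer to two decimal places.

Steady state requires s·f(k) = (n + g + δ)·k, i.e. s·k^α = (n + g + δ)·k.
Rearranging, k^(1−α) = s / (n + g + δ).
k^0.63 = 0.44 / (0.012 + 0.029 + 0.052) = 0.44 / 0.093 = 4.7312
k* = 4.7312^(1/0.63) ≈ 11.7865
y* = (k*)^α = 11.7865^0.37 ≈ 2.4912
c* = (1 − s)·y* = (1 − 0.44) × 2.4912 ≈ 1.3951

c* ≈ 1.40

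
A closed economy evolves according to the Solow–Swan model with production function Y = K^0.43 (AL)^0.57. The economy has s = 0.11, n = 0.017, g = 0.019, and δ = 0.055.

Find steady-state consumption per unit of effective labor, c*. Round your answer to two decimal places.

In steady state, investment equals break-even investment: s·k^α = (n + g + δ)·k.
Dividing both sides by k: k^(1−α) = s / (n + g + δ).
k^0.57 = 0.11 / (0.017 + 0.019 + 0.055) = 0.11 / 0.091 = 1.2088
k* = 1.2088^(1/0.57) ≈ 1.3947
y* = (k*)^α = 1.3947^0.43 ≈ 1.1538
c* = (1 − s)·y* = (1 − 0.11) × 1.1538 ≈ 1.0269

c* = 1.03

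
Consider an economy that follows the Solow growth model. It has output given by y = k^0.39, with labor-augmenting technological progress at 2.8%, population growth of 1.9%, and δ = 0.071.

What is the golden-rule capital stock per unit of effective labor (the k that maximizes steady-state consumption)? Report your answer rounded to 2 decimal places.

The golden rule sets f'(k) = n + g + δ, i.e. α·k^(α−1) = n + g + δ.
So k^(1−α) = α / (n + g + δ) = 0.39 / 0.118 = 3.3051.
k_gold = 3.3051^(1/0.61) ≈ 7.0978

k_gold ≈ 7.10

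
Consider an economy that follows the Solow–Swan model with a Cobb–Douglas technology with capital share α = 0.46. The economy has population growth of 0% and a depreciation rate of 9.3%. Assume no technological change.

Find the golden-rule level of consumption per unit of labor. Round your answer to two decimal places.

c_gold ≈ 2.11

At the golden rule, f'(k) = n + δ, so α·k^(α−1) = n + δ and k_gold = (α/(n + δ))^(1/(1−α)).
k_gold = (0.46/0.093)^(1/0.54) = 4.9462^1.8519 ≈ 19.3073
c_gold = f(k_gold) − (n + δ)·k_gold = 3.9033 − 0.093×19.3073 ≈ 2.1077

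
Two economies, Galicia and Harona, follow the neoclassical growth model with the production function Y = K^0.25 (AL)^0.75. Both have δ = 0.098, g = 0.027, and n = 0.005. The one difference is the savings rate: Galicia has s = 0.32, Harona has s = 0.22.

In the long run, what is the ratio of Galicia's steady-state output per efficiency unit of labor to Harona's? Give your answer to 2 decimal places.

Steady-state y* = [s/(n + g + δ)]^(α/(1−α)), so the ratio is [ (s_G/(n + g + δ)_G) / (s_H/(n + g + δ)_H) ]^0.3333.
s_G/(n + g + δ)_G = 0.32/0.130 = 2.4615; s_H/(n + g + δ)_H = 0.22/0.130 = 1.6923.
Ratio = (2.4615/1.6923)^0.3333 = 1.4545^0.3333 ≈ 1.1330

y*_G / y*_H ≈ 1.13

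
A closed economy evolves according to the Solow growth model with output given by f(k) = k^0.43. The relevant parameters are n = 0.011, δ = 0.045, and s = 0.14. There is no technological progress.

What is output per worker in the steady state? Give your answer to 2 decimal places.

Steady state requires s·f(k) = (n + δ)·k, i.e. s·k^α = (n + δ)·k.
Dividing both sides by k: k^(1−α) = s / (n + δ).
k^0.57 = 0.14 / (0.011 + 0.045) = 0.14 / 0.056 = 2.5000
k* = 2.5000^(1/0.57) ≈ 4.9905
y* = (k*)^α = 4.9905^0.43 ≈ 1.9962

y* = 2.00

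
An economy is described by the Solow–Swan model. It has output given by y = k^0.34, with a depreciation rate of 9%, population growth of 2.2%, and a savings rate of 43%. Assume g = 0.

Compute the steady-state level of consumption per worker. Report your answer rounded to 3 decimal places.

c* = 1.140

Steady state requires s·f(k) = (n + δ)·k, i.e. s·k^α = (n + δ)·k.
Rearranging, k^(1−α) = s / (n + δ).
k^0.66 = 0.43 / (0.022 + 0.090) = 0.43 / 0.112 = 3.8393
k* = 3.8393^(1/0.66) ≈ 7.6777
y* = (k*)^α = 7.6777^0.34 ≈ 1.9998
c* = (1 − s)·y* = (1 − 0.43) × 1.9998 ≈ 1.1399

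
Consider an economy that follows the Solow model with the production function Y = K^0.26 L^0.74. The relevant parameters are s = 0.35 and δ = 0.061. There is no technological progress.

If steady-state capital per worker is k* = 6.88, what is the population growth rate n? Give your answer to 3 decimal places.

In steady state, investment equals break-even investment: s·k^α = (n + δ)·k.
So s / (n + δ) = (k*)^(1−α) = 6.88^0.74 = 4.1669.
Therefore n + δ = s / 4.1669 = 0.35 / 4.1669 = 0.0840, so n = 0.0840 − 0.061 = 0.0230.

n ≈ 0.023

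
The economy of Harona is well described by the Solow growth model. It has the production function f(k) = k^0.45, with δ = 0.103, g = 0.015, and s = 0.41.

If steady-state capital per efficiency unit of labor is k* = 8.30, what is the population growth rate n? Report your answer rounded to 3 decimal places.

At the steady state, Δk = 0, so s·k^α = (n + g + δ)·k.
So s / (n + g + δ) = (k*)^(1−α) = 8.30^0.55 = 3.2025.
Therefore n + g + δ = s / 3.2025 = 0.41 / 3.2025 = 0.1280, so n = 0.1280 − 0.118 = 0.0100.

n ≈ 0.010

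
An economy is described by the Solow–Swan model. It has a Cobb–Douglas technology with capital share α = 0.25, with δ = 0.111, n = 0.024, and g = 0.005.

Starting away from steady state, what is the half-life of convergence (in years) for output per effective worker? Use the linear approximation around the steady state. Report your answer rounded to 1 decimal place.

half-life ≈ 6.6 years

Near the steady state the convergence rate is λ = (1 − α)(n + g + δ).
λ = (1 − 0.25) × 0.140 = 0.75 × 0.140 = 0.1050
Half-life = ln 2 / λ = 0.6931 / 0.1050 ≈ 6.60 years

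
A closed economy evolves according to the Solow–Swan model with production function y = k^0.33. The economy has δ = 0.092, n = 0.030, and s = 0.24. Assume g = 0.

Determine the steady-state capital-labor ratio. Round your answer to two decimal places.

k* ≈ 2.75

In steady state, investment equals break-even investment: s·k^α = (n + δ)·k.
Rearranging, k^(1−α) = s / (n + δ).
k^0.67 = 0.24 / (0.030 + 0.092) = 0.24 / 0.122 = 1.9672
k* = 1.9672^(1/0.67) ≈ 2.7452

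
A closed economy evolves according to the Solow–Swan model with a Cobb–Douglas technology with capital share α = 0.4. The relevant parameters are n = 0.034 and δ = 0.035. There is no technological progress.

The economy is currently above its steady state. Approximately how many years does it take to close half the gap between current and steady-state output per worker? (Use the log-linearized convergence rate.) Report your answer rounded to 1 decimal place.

Near the steady state the convergence rate is λ = (1 − α)(n + δ).
λ = (1 − 0.4) × 0.069 = 0.6 × 0.069 = 0.0414
Half-life = ln 2 / λ = 0.6931 / 0.0414 ≈ 16.74 years

t_½ ≈ 16.7 years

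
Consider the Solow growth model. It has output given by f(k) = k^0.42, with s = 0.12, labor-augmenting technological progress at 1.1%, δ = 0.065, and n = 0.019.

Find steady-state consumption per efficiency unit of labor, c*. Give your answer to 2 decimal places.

Steady state requires s·f(k) = (n + g + δ)·k, i.e. s·k^α = (n + g + δ)·k.
Rearranging, k^(1−α) = s / (n + g + δ).
k^0.58 = 0.12 / (0.019 + 0.011 + 0.065) = 0.12 / 0.095 = 1.2632
k* = 1.2632^(1/0.58) ≈ 1.4961
y* = (k*)^α = 1.4961^0.42 ≈ 1.1844
c* = (1 − s)·y* = (1 − 0.12) × 1.1844 ≈ 1.0423

c* = 1.04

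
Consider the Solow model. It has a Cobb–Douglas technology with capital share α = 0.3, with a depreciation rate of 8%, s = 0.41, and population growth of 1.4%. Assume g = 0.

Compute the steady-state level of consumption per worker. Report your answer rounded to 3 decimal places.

At the steady state, Δk = 0, so s·k^α = (n + δ)·k.
Rearranging, k^(1−α) = s / (n + δ).
k^0.7 = 0.41 / (0.014 + 0.080) = 0.41 / 0.094 = 4.3617
k* = 4.3617^(1/0.7) ≈ 8.1996
y* = (k*)^α = 8.1996^0.3 ≈ 1.8799
c* = (1 − s)·y* = (1 − 0.41) × 1.8799 ≈ 1.1091

c* = 1.109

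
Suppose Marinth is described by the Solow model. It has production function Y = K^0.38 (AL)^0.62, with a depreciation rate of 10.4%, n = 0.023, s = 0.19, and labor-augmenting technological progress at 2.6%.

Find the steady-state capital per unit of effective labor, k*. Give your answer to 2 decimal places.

k* = 1.42

At the steady state, Δk = 0, so s·k^α = (n + g + δ)·k.
Rearranging, k^(1−α) = s / (n + g + δ).
k^0.62 = 0.19 / (0.023 + 0.026 + 0.104) = 0.19 / 0.153 = 1.2418
k* = 1.2418^(1/0.62) ≈ 1.4181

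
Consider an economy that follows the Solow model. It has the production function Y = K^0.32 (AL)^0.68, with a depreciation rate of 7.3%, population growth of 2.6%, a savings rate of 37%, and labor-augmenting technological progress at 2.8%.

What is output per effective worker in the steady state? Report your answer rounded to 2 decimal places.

y* = 1.65

At the steady state, Δk = 0, so s·k^α = (n + g + δ)·k.
Rearranging, k^(1−α) = s / (n + g + δ).
k^0.68 = 0.37 / (0.026 + 0.028 + 0.073) = 0.37 / 0.127 = 2.9134
k* = 2.9134^(1/0.68) ≈ 4.8188
y* = (k*)^α = 4.8188^0.32 ≈ 1.6540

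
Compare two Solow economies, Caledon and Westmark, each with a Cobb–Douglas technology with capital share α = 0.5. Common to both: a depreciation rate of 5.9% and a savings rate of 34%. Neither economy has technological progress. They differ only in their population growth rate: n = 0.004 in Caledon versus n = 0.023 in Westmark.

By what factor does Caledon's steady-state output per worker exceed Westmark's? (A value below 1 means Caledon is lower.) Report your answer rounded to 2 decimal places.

Steady-state y* = [s/(n + δ)]^(α/(1−α)), so the ratio is [ (s_C/(n + δ)_C) / (s_W/(n + δ)_W) ]^1.
s_C/(n + δ)_C = 0.34/0.063 = 5.3968; s_W/(n + δ)_W = 0.34/0.082 = 4.1463.
Ratio = (5.3968/4.1463)^1 = 1.3016^1 ≈ 1.3016

ratio ≈ 1.30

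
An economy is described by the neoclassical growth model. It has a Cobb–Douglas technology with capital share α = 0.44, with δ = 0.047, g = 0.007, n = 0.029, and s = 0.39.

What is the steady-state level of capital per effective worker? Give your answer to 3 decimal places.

k* ≈ 15.848

In steady state, investment equals break-even investment: s·k^α = (n + g + δ)·k.
Dividing both sides by k: k^(1−α) = s / (n + g + δ).
k^0.56 = 0.39 / (0.029 + 0.007 + 0.047) = 0.39 / 0.083 = 4.6988
k* = 4.6988^(1/0.56) ≈ 15.8481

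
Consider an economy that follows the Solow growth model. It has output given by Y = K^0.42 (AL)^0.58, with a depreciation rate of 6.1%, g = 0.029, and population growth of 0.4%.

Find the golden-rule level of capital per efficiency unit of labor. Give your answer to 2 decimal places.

The golden rule sets f'(k) = n + g + δ, i.e. α·k^(α−1) = n + g + δ.
So k^(1−α) = α / (n + g + δ) = 0.42 / 0.094 = 4.4681.
k_gold = 4.4681^(1/0.58) ≈ 13.2100

k_gold ≈ 13.21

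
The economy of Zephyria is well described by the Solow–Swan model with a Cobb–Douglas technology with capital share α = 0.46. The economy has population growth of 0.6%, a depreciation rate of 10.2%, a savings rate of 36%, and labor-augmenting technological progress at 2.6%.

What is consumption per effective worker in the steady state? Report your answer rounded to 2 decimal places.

Steady state requires s·f(k) = (n + g + δ)·k, i.e. s·k^α = (n + g + δ)·k.
Dividing both sides by k: k^(1−α) = s / (n + g + δ).
k^0.54 = 0.36 / (0.006 + 0.026 + 0.102) = 0.36 / 0.134 = 2.6866
k* = 2.6866^(1/0.54) ≈ 6.2348
y* = (k*)^α = 6.2348^0.46 ≈ 2.3207
c* = (1 − s)·y* = (1 − 0.36) × 2.3207 ≈ 1.4852

c* = 1.49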